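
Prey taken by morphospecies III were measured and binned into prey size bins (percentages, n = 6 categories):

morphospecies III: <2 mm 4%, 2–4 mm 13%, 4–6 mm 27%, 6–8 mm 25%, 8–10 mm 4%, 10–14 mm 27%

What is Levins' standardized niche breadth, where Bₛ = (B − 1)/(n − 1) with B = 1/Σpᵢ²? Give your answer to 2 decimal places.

Convert percentages to proportions (divide by 100).
Σpᵢ² = 0.04² + 0.13² + 0.27² + 0.25² + 0.04² + 0.27² = 0.0016 + 0.0169 + 0.0729 + 0.0625 + 0.0016 + 0.0729 = 0.2284
B = 1 / 0.2284 = 4.3783
Bₛ = (B − 1)/(n − 1) = (4.3783 − 1)/(6 − 1) = 3.3783/5 = 0.6757

0.68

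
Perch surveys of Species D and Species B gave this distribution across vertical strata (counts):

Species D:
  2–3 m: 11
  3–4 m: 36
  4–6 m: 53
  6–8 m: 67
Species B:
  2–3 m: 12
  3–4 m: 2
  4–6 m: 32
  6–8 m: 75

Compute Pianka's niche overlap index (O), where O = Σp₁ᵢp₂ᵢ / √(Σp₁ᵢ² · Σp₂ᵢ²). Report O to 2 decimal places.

0.90

Proportions for Species D (n=167): 11/167=0.0659, 36/167=0.2156, 53/167=0.3174, 67/167=0.4012
Proportions for Species B (n=121): 12/121=0.0992, 2/121=0.0165, 32/121=0.2645, 75/121=0.6198
Σ p₁ᵢp₂ᵢ = 0.006537 + 0.003557 + 0.083952 + 0.248664 = 0.342710
Σp_1ᵢ² = 0.0659² + 0.2156² + 0.3174² + 0.4012² = 0.004343 + 0.046483 + 0.100743 + 0.160961 = 0.312530
Σp_2ᵢ² = 0.0992² + 0.0165² + 0.2645² + 0.6198² = 0.009841 + 0.000272 + 0.069960 + 0.384152 = 0.464225
O = 0.342710 / √(0.312530 × 0.464225) = 0.342710 / 0.3808993 = 0.8997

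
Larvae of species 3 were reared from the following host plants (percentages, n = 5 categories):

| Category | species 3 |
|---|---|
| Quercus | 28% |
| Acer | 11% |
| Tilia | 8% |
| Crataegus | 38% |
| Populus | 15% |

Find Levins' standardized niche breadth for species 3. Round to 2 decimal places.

0.70

Convert percentages to proportions (divide by 100).
Σpᵢ² = 0.28² + 0.11² + 0.08² + 0.38² + 0.15² = 0.0784 + 0.0121 + 0.0064 + 0.1444 + 0.0225 = 0.2638
B = 1 / 0.2638 = 3.7908
Bₛ = (B − 1)/(n − 1) = (3.7908 − 1)/(5 − 1) = 2.7908/4 = 0.6977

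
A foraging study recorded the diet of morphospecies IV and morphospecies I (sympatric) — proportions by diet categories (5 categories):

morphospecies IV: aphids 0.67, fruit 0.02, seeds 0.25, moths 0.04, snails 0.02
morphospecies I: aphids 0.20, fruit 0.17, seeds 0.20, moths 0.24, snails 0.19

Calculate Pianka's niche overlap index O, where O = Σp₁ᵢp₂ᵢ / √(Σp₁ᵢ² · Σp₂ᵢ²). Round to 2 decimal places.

0.62

Σ p₁ᵢp₂ᵢ = 0.1340 + 0.0034 + 0.0500 + 0.0096 + 0.0038 = 0.2008
Σp_1ᵢ² = 0.67² + 0.02² + 0.25² + 0.04² + 0.02² = 0.4489 + 0.0004 + 0.0625 + 0.0016 + 0.0004 = 0.5138
Σp_2ᵢ² = 0.20² + 0.17² + 0.20² + 0.24² + 0.19² = 0.0400 + 0.0289 + 0.0400 + 0.0576 + 0.0361 = 0.2026
O = 0.2008 / √(0.5138 × 0.2026) = 0.2008 / 0.32264 = 0.6224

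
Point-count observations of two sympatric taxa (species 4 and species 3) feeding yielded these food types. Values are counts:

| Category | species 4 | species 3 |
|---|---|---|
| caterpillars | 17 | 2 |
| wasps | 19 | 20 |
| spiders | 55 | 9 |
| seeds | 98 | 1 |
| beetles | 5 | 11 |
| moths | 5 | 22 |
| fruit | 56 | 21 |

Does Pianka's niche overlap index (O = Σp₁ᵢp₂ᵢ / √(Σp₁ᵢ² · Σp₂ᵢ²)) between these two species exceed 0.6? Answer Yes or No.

No

Proportions for species 4 (n=255): 17/255=0.0667, 19/255=0.0745, 55/255=0.2157, 98/255=0.3843, 5/255=0.0196, 5/255=0.0196, 56/255=0.2196
Proportions for species 3 (n=86): 2/86=0.0233, 20/86=0.2326, 9/86=0.1047, 1/86=0.0116, 11/86=0.1279, 22/86=0.2558, 21/86=0.2442
Σ p₁ᵢp₂ᵢ = 0.001554 + 0.017329 + 0.022584 + 0.004458 + 0.002507 + 0.005014 + 0.053626 = 0.107072
Σp_1ᵢ² = 0.0667² + 0.0745² + 0.2157² + 0.3843² + 0.0196² + 0.0196² + 0.2196² = 0.004449 + 0.005550 + 0.046526 + 0.147686 + 0.000384 + 0.000384 + 0.048224 = 0.253203
Σp_2ᵢ² = 0.0233² + 0.2326² + 0.1047² + 0.0116² + 0.1279² + 0.2558² + 0.2442² = 0.000543 + 0.054103 + 0.010962 + 0.000135 + 0.016358 + 0.065434 + 0.059634 = 0.207169
O = 0.107072 / √(0.253203 × 0.207169) = 0.107072 / 0.2290323 = 0.4675
O = 0.4675 < 0.6 → No.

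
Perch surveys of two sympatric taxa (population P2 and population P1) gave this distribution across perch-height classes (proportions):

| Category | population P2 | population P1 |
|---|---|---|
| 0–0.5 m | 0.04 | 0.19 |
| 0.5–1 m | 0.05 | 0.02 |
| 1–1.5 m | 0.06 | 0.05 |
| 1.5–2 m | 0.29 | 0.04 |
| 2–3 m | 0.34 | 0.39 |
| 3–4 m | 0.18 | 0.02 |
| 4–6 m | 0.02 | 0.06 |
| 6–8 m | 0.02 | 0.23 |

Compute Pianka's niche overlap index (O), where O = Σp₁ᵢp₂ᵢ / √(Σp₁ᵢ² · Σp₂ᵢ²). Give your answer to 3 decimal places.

Σ p₁ᵢp₂ᵢ = 0.0076 + 0.0010 + 0.0030 + 0.0116 + 0.1326 + 0.0036 + 0.0012 + 0.0046 = 0.1652
Σp_1ᵢ² = 0.04² + 0.05² + 0.06² + 0.29² + 0.34² + 0.18² + 0.02² + 0.02² = 0.0016 + 0.0025 + 0.0036 + 0.0841 + 0.1156 + 0.0324 + 0.0004 + 0.0004 = 0.2406
Σp_2ᵢ² = 0.19² + 0.02² + 0.05² + 0.04² + 0.39² + 0.02² + 0.06² + 0.23² = 0.0361 + 0.0004 + 0.0025 + 0.0016 + 0.1521 + 0.0004 + 0.0036 + 0.0529 = 0.2496
O = 0.1652 / √(0.2406 × 0.2496) = 0.1652 / 0.245059 = 0.67412

0.674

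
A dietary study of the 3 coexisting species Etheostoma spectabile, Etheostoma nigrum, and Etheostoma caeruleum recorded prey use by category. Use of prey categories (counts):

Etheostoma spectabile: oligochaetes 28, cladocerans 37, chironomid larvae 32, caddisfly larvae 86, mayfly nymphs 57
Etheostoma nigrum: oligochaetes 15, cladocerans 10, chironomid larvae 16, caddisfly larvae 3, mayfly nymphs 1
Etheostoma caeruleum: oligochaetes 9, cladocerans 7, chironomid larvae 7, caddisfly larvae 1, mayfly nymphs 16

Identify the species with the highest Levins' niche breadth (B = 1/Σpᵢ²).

Proportions for Etheostoma spectabile (n=240): 28/240=0.1167, 37/240=0.1542, 32/240=0.1333, 86/240=0.3583, 57/240=0.2375
Proportions for Etheostoma nigrum (n=45): 15/45=0.3333, 10/45=0.2222, 16/45=0.3556, 3/45=0.0667, 1/45=0.0222
Proportions for Etheostoma caeruleum (n=40): 9/40=0.2250, 7/40=0.1750, 7/40=0.1750, 1/40=0.0250, 16/40=0.4000
Σp_specᵢ² = 0.1167² + 0.1542² + 0.1333² + 0.3583² + 0.2375² = 0.013619 + 0.023778 + 0.017769 + 0.128379 + 0.056406 = 0.239951
B_spec = 1 / 0.239951 = 4.1675
Σp_nigrᵢ² = 0.3333² + 0.2222² + 0.3556² + 0.0667² + 0.0222² = 0.111089 + 0.049373 + 0.126451 + 0.004449 + 0.000493 = 0.291855
B_nigr = 1 / 0.291855 = 3.4264
Σp_caerᵢ² = 0.2250² + 0.1750² + 0.1750² + 0.0250² + 0.4000² = 0.050625 + 0.030625 + 0.030625 + 0.000625 + 0.160000 = 0.272500
B_caer = 1 / 0.272500 = 3.6697
Highest B → broadest niche (most generalist): Etheostoma spectabile (B = 4.17).

Etheostoma spectabile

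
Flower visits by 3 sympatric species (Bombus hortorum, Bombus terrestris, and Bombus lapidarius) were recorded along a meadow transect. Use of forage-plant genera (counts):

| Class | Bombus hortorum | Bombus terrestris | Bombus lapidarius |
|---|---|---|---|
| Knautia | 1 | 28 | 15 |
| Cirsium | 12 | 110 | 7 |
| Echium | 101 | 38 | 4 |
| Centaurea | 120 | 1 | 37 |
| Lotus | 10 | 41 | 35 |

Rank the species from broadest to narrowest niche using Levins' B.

Proportions for Bombus hortorum (n=244): 1/244=0.0041, 12/244=0.0492, 101/244=0.4139, 120/244=0.4918, 10/244=0.0410
Proportions for Bombus terrestris (n=218): 28/218=0.1284, 110/218=0.5046, 38/218=0.1743, 1/218=0.0046, 41/218=0.1881
Proportions for Bombus lapidarius (n=98): 15/98=0.1531, 7/98=0.0714, 4/98=0.0408, 37/98=0.3776, 35/98=0.3571
Σp_hortᵢ² = 0.0041² + 0.0492² + 0.4139² + 0.4918² + 0.0410² = 0.000017 + 0.002421 + 0.171313 + 0.241867 + 0.001681 = 0.417299
B_hort = 1 / 0.417299 = 2.3964
Σp_terrᵢ² = 0.1284² + 0.5046² + 0.1743² + 0.0046² + 0.1881² = 0.016487 + 0.254621 + 0.030380 + 0.000021 + 0.035382 = 0.336891
B_terr = 1 / 0.336891 = 2.9683
Σp_lapiᵢ² = 0.1531² + 0.0714² + 0.0408² + 0.3776² + 0.3571² = 0.023440 + 0.005098 + 0.001665 + 0.142582 + 0.127520 = 0.300305
B_lapi = 1 / 0.300305 = 3.3299
Ranking by B (broadest → narrowest): Bombus lapidarius (3.33) > Bombus terrestris (2.97) > Bombus hortorum (2.40)

Bombus lapidarius > Bombus terrestris > Bombus hortorum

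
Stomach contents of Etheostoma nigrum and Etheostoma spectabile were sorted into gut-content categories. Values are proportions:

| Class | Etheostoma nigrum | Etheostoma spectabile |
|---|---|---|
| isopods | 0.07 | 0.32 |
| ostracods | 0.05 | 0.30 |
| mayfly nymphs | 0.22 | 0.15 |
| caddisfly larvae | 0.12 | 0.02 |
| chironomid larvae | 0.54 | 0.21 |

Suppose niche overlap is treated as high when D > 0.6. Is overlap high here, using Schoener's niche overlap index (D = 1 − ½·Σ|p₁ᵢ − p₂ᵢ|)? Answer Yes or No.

Σ|p₁ᵢ − p₂ᵢ| = 0.25 + 0.25 + 0.07 + 0.10 + 0.33 = 1.00
D = 1 − ½ × 1.00 = 1 − 0.500 = 0.5000
D = 0.5000 < 0.6 → No.

No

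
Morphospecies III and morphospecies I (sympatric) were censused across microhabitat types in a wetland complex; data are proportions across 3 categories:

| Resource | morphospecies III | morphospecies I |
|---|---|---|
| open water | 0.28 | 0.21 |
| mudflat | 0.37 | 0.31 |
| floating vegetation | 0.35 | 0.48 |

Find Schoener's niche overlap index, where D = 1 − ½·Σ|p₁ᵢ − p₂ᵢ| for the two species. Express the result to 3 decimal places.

Σ|p₁ᵢ − p₂ᵢ| = 0.07 + 0.06 + 0.13 = 0.26
D = 1 − ½ × 0.26 = 1 − 0.130 = 0.87000

0.870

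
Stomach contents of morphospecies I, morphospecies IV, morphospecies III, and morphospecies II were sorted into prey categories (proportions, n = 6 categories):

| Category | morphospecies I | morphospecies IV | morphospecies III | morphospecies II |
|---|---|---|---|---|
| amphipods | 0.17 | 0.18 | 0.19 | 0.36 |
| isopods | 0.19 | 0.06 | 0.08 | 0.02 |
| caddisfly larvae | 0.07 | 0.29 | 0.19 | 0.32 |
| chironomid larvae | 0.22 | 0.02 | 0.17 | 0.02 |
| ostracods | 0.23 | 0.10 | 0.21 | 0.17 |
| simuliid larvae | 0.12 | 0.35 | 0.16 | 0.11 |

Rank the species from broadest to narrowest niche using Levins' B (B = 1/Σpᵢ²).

morphospecies III > morphospecies I > morphospecies IV > morphospecies II

Σp_Iᵢ² = 0.17² + 0.19² + 0.07² + 0.22² + 0.23² + 0.12² = 0.0289 + 0.0361 + 0.0049 + 0.0484 + 0.0529 + 0.0144 = 0.1856
B_I = 1 / 0.1856 = 5.3879
Σp_IVᵢ² = 0.18² + 0.06² + 0.29² + 0.02² + 0.10² + 0.35² = 0.0324 + 0.0036 + 0.0841 + 0.0004 + 0.0100 + 0.1225 = 0.2530
B_IV = 1 / 0.2530 = 3.9526
Σp_IIIᵢ² = 0.19² + 0.08² + 0.19² + 0.17² + 0.21² + 0.16² = 0.0361 + 0.0064 + 0.0361 + 0.0289 + 0.0441 + 0.0256 = 0.1772
B_III = 1 / 0.1772 = 5.6433
Σp_IIᵢ² = 0.36² + 0.02² + 0.32² + 0.02² + 0.17² + 0.11² = 0.1296 + 0.0004 + 0.1024 + 0.0004 + 0.0289 + 0.0121 = 0.2738
B_II = 1 / 0.2738 = 3.6523
Ranking by B (broadest → narrowest): morphospecies III (5.64) > morphospecies I (5.39) > morphospecies IV (3.95) > morphospecies II (3.65)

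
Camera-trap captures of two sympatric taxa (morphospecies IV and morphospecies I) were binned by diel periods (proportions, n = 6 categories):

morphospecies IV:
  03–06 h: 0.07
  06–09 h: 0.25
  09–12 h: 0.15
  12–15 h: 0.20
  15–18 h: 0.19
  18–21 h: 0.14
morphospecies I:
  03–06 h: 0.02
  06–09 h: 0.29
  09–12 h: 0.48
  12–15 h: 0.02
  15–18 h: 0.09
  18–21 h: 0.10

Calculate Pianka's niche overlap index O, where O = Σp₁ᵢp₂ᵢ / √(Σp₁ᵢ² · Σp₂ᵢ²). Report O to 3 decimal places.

Σ p₁ᵢp₂ᵢ = 0.0014 + 0.0725 + 0.0720 + 0.0040 + 0.0171 + 0.0140 = 0.1810
Σp_1ᵢ² = 0.07² + 0.25² + 0.15² + 0.20² + 0.19² + 0.14² = 0.0049 + 0.0625 + 0.0225 + 0.0400 + 0.0361 + 0.0196 = 0.1856
Σp_2ᵢ² = 0.02² + 0.29² + 0.48² + 0.02² + 0.09² + 0.10² = 0.0004 + 0.0841 + 0.2304 + 0.0004 + 0.0081 + 0.0100 = 0.3334
O = 0.1810 / √(0.1856 × 0.3334) = 0.1810 / 0.248755 = 0.72762

0.728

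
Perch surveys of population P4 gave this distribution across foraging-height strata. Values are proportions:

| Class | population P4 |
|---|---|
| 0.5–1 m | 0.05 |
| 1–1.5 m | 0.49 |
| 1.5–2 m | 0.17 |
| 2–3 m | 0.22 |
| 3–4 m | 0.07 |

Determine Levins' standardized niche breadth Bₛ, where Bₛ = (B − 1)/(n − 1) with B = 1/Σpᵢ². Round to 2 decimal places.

0.52

Σpᵢ² = 0.05² + 0.49² + 0.17² + 0.22² + 0.07² = 0.0025 + 0.2401 + 0.0289 + 0.0484 + 0.0049 = 0.3248
B = 1 / 0.3248 = 3.0788
Bₛ = (B − 1)/(n − 1) = (3.0788 − 1)/(5 − 1) = 2.0788/4 = 0.5197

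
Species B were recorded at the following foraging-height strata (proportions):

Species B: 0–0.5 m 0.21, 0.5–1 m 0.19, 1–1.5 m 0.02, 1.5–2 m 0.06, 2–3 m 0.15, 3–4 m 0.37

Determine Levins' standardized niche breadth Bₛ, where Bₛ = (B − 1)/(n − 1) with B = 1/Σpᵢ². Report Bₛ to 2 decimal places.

Σpᵢ² = 0.21² + 0.19² + 0.02² + 0.06² + 0.15² + 0.37² = 0.0441 + 0.0361 + 0.0004 + 0.0036 + 0.0225 + 0.1369 = 0.2436
B = 1 / 0.2436 = 4.1051
Bₛ = (B − 1)/(n − 1) = (4.1051 − 1)/(6 − 1) = 3.1051/5 = 0.6210

0.62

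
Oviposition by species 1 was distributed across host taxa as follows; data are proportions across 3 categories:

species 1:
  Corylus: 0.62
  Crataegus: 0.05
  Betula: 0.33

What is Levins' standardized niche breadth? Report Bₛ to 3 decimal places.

Σpᵢ² = 0.62² + 0.05² + 0.33² = 0.3844 + 0.0025 + 0.1089 = 0.4958
B = 1 / 0.4958 = 2.01694
Bₛ = (B − 1)/(n − 1) = (2.01694 − 1)/(3 − 1) = 1.01694/2 = 0.50847

0.508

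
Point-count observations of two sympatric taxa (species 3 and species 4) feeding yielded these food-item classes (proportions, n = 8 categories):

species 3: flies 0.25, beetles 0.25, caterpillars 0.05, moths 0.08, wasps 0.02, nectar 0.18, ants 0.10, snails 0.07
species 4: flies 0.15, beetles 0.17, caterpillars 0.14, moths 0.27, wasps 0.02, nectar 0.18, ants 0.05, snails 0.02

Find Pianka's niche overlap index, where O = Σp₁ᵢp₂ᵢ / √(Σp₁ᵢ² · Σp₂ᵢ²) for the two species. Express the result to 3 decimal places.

0.818

Σ p₁ᵢp₂ᵢ = 0.0375 + 0.0425 + 0.0070 + 0.0216 + 0.0004 + 0.0324 + 0.0050 + 0.0014 = 0.1478
Σp_1ᵢ² = 0.25² + 0.25² + 0.05² + 0.08² + 0.02² + 0.18² + 0.10² + 0.07² = 0.0625 + 0.0625 + 0.0025 + 0.0064 + 0.0004 + 0.0324 + 0.0100 + 0.0049 = 0.1816
Σp_2ᵢ² = 0.15² + 0.17² + 0.14² + 0.27² + 0.02² + 0.18² + 0.05² + 0.02² = 0.0225 + 0.0289 + 0.0196 + 0.0729 + 0.0004 + 0.0324 + 0.0025 + 0.0004 = 0.1796
O = 0.1478 / √(0.1816 × 0.1796) = 0.1478 / 0.180597 = 0.81840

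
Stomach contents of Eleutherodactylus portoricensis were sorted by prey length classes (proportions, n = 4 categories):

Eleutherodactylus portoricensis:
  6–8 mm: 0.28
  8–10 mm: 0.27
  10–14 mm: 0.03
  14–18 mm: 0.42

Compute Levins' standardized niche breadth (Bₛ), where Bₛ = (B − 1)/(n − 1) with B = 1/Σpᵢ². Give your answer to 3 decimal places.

Σpᵢ² = 0.28² + 0.27² + 0.03² + 0.42² = 0.0784 + 0.0729 + 0.0009 + 0.1764 = 0.3286
B = 1 / 0.3286 = 3.04321
Bₛ = (B − 1)/(n − 1) = (3.04321 − 1)/(4 − 1) = 2.04321/3 = 0.68107

0.681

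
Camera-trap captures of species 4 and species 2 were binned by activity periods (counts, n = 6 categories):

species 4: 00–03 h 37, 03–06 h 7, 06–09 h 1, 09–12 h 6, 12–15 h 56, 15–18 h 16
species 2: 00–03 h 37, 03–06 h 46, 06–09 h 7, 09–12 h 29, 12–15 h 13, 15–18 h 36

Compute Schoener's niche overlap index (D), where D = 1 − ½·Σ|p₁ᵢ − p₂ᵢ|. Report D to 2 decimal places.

Proportions for species 4 (n=123): 37/123=0.3008, 7/123=0.0569, 1/123=0.0081, 6/123=0.0488, 56/123=0.4553, 16/123=0.1301
Proportions for species 2 (n=168): 37/168=0.2202, 46/168=0.2738, 7/168=0.0417, 29/168=0.1726, 13/168=0.0774, 36/168=0.2143
Σ|p₁ᵢ − p₂ᵢ| = 0.0806 + 0.2169 + 0.0336 + 0.1238 + 0.3779 + 0.0842 = 0.9170
D = 1 − ½ × 0.9170 = 1 − 0.45850 = 0.54150

0.54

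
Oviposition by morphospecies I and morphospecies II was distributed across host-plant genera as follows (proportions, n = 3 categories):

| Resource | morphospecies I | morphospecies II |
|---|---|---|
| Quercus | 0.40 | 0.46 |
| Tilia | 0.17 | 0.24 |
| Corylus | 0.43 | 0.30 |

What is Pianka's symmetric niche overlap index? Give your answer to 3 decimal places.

0.966

Σ p₁ᵢp₂ᵢ = 0.1840 + 0.0408 + 0.1290 = 0.3538
Σp_1ᵢ² = 0.40² + 0.17² + 0.43² = 0.1600 + 0.0289 + 0.1849 = 0.3738
Σp_2ᵢ² = 0.46² + 0.24² + 0.30² = 0.2116 + 0.0576 + 0.0900 = 0.3592
O = 0.3538 / √(0.3738 × 0.3592) = 0.3538 / 0.366427 = 0.96554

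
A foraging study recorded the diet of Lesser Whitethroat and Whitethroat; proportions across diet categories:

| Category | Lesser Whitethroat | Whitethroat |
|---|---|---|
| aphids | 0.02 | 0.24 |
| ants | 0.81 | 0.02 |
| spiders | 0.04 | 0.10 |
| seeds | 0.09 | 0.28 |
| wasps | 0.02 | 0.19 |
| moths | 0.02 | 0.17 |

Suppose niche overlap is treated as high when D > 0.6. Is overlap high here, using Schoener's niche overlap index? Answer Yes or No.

Σ|p₁ᵢ − p₂ᵢ| = 0.22 + 0.79 + 0.06 + 0.19 + 0.17 + 0.15 = 1.58
D = 1 − ½ × 1.58 = 1 − 0.790 = 0.2100
D = 0.2100 < 0.6 → No.

No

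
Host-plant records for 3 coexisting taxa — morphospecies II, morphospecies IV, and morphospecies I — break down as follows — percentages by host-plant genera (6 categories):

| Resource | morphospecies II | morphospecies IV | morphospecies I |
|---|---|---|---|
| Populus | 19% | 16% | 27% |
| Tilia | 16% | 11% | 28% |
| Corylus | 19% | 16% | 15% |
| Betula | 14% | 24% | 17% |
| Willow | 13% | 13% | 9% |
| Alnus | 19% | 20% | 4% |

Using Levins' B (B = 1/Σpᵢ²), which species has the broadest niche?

morphospecies II

Convert percentages to proportions (divide by 100).
Σp_IIᵢ² = 0.19² + 0.16² + 0.19² + 0.14² + 0.13² + 0.19² = 0.0361 + 0.0256 + 0.0361 + 0.0196 + 0.0169 + 0.0361 = 0.1704
B_II = 1 / 0.1704 = 5.8685
Σp_IVᵢ² = 0.16² + 0.11² + 0.16² + 0.24² + 0.13² + 0.20² = 0.0256 + 0.0121 + 0.0256 + 0.0576 + 0.0169 + 0.0400 = 0.1778
B_IV = 1 / 0.1778 = 5.6243
Σp_Iᵢ² = 0.27² + 0.28² + 0.15² + 0.17² + 0.09² + 0.04² = 0.0729 + 0.0784 + 0.0225 + 0.0289 + 0.0081 + 0.0016 = 0.2124
B_I = 1 / 0.2124 = 4.7081
Highest B → broadest niche (most generalist): morphospecies II (B = 5.87).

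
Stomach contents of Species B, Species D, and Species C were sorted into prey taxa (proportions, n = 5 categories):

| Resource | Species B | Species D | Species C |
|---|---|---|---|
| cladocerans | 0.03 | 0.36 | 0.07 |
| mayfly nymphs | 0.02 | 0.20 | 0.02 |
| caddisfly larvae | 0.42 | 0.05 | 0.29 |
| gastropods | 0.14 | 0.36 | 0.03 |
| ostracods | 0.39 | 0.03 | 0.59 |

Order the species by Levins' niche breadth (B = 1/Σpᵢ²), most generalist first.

Σp_Bᵢ² = 0.03² + 0.02² + 0.42² + 0.14² + 0.39² = 0.0009 + 0.0004 + 0.1764 + 0.0196 + 0.1521 = 0.3494
B_B = 1 / 0.3494 = 2.8620
Σp_Dᵢ² = 0.36² + 0.20² + 0.05² + 0.36² + 0.03² = 0.1296 + 0.0400 + 0.0025 + 0.1296 + 0.0009 = 0.3026
B_D = 1 / 0.3026 = 3.3047
Σp_Cᵢ² = 0.07² + 0.02² + 0.29² + 0.03² + 0.59² = 0.0049 + 0.0004 + 0.0841 + 0.0009 + 0.3481 = 0.4384
B_C = 1 / 0.4384 = 2.2810
Ranking by B (broadest → narrowest): Species D (3.30) > Species B (2.86) > Species C (2.28)

Species D > Species B > Species C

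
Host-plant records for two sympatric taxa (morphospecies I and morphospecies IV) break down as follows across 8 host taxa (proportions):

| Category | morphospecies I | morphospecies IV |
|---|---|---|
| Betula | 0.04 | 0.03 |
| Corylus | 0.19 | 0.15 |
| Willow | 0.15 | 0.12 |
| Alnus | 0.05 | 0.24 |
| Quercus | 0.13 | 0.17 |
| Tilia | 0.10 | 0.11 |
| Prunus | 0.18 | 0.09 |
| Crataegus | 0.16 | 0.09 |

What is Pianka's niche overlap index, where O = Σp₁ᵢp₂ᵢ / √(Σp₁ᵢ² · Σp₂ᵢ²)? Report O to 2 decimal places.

Σ p₁ᵢp₂ᵢ = 0.0012 + 0.0285 + 0.0180 + 0.0120 + 0.0221 + 0.0110 + 0.0162 + 0.0144 = 0.1234
Σp_1ᵢ² = 0.04² + 0.19² + 0.15² + 0.05² + 0.13² + 0.10² + 0.18² + 0.16² = 0.0016 + 0.0361 + 0.0225 + 0.0025 + 0.0169 + 0.0100 + 0.0324 + 0.0256 = 0.1476
Σp_2ᵢ² = 0.03² + 0.15² + 0.12² + 0.24² + 0.17² + 0.11² + 0.09² + 0.09² = 0.0009 + 0.0225 + 0.0144 + 0.0576 + 0.0289 + 0.0121 + 0.0081 + 0.0081 = 0.1526
O = 0.1234 / √(0.1476 × 0.1526) = 0.1234 / 0.15008 = 0.8222

0.82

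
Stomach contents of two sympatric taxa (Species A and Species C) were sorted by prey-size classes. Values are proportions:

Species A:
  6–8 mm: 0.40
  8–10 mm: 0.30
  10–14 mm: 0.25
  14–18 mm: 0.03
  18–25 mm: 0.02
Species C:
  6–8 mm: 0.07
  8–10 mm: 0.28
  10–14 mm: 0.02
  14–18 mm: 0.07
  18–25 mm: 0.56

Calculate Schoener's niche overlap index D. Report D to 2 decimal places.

0.42

Σ|p₁ᵢ − p₂ᵢ| = 0.33 + 0.02 + 0.23 + 0.04 + 0.54 = 1.16
D = 1 − ½ × 1.16 = 1 − 0.580 = 0.4200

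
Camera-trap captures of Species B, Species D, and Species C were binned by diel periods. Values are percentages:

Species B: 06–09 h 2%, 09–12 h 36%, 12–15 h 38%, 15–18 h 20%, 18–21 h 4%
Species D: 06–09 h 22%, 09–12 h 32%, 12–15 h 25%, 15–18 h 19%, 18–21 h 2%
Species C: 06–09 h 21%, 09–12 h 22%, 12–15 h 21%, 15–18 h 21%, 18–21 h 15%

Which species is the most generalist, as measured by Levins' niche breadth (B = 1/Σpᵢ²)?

Species C

Convert percentages to proportions (divide by 100).
Σp_Bᵢ² = 0.02² + 0.36² + 0.38² + 0.20² + 0.04² = 0.0004 + 0.1296 + 0.1444 + 0.0400 + 0.0016 = 0.3160
B_B = 1 / 0.3160 = 3.1646
Σp_Dᵢ² = 0.22² + 0.32² + 0.25² + 0.19² + 0.02² = 0.0484 + 0.1024 + 0.0625 + 0.0361 + 0.0004 = 0.2498
B_D = 1 / 0.2498 = 4.0032
Σp_Cᵢ² = 0.21² + 0.22² + 0.21² + 0.21² + 0.15² = 0.0441 + 0.0484 + 0.0441 + 0.0441 + 0.0225 = 0.2032
B_C = 1 / 0.2032 = 4.9213
Highest B → broadest niche (most generalist): Species C (B = 4.92).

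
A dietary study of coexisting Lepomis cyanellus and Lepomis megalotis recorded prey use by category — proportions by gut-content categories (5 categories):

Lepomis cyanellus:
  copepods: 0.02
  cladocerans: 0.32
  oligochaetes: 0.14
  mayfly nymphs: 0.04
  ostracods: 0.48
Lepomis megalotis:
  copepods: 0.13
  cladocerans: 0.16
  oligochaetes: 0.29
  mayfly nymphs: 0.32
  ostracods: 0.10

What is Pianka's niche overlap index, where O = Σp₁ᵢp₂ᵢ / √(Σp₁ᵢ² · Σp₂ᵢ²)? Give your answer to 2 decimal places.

0.53

Σ p₁ᵢp₂ᵢ = 0.0026 + 0.0512 + 0.0406 + 0.0128 + 0.0480 = 0.1552
Σp_1ᵢ² = 0.02² + 0.32² + 0.14² + 0.04² + 0.48² = 0.0004 + 0.1024 + 0.0196 + 0.0016 + 0.2304 = 0.3544
Σp_2ᵢ² = 0.13² + 0.16² + 0.29² + 0.32² + 0.10² = 0.0169 + 0.0256 + 0.0841 + 0.1024 + 0.0100 = 0.2390
O = 0.1552 / √(0.3544 × 0.2390) = 0.1552 / 0.29104 = 0.5333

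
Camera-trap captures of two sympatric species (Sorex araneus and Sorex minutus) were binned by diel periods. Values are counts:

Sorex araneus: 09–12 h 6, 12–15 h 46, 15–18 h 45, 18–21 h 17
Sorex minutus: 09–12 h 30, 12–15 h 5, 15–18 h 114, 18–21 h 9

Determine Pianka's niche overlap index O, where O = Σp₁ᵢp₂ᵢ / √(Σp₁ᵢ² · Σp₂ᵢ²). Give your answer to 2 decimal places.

0.72

Proportions for Sorex araneus (n=114): 6/114=0.0526, 46/114=0.4035, 45/114=0.3947, 17/114=0.1491
Proportions for Sorex minutus (n=158): 30/158=0.1899, 5/158=0.0316, 114/158=0.7215, 9/158=0.0570
Σ p₁ᵢp₂ᵢ = 0.009989 + 0.012751 + 0.284776 + 0.008499 = 0.316015
Σp_1ᵢ² = 0.0526² + 0.4035² + 0.3947² + 0.1491² = 0.002767 + 0.162812 + 0.155788 + 0.022231 = 0.343598
Σp_2ᵢ² = 0.1899² + 0.0316² + 0.7215² + 0.0570² = 0.036062 + 0.000999 + 0.520562 + 0.003249 = 0.560872
O = 0.316015 / √(0.343598 × 0.560872) = 0.316015 / 0.4389926 = 0.7199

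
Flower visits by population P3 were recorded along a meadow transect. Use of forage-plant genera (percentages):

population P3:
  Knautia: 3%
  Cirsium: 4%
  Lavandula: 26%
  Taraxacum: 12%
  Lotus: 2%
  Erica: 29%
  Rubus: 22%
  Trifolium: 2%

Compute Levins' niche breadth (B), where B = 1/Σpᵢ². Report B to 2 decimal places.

4.59

Convert percentages to proportions (divide by 100).
Σpᵢ² = 0.03² + 0.04² + 0.26² + 0.12² + 0.02² + 0.29² + 0.22² + 0.02² = 0.0009 + 0.0016 + 0.0676 + 0.0144 + 0.0004 + 0.0841 + 0.0484 + 0.0004 = 0.2178
B = 1 / 0.2178 = 4.5914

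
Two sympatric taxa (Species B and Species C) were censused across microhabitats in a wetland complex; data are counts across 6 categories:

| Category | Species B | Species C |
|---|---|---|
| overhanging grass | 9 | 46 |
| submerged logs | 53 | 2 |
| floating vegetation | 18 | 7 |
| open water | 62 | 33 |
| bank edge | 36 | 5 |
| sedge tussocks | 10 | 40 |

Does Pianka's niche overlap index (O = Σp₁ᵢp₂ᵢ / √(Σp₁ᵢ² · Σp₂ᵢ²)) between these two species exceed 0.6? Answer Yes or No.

Proportions for Species B (n=188): 9/188=0.0479, 53/188=0.2819, 18/188=0.0957, 62/188=0.3298, 36/188=0.1915, 10/188=0.0532
Proportions for Species C (n=133): 46/133=0.3459, 2/133=0.0150, 7/133=0.0526, 33/133=0.2481, 5/133=0.0376, 40/133=0.3008
Σ p₁ᵢp₂ᵢ = 0.016569 + 0.004229 + 0.005034 + 0.081823 + 0.007200 + 0.016003 = 0.130858
Σp_1ᵢ² = 0.0479² + 0.2819² + 0.0957² + 0.3298² + 0.1915² + 0.0532² = 0.002294 + 0.079468 + 0.009158 + 0.108768 + 0.036672 + 0.002830 = 0.239190
Σp_2ᵢ² = 0.3459² + 0.0150² + 0.0526² + 0.2481² + 0.0376² + 0.3008² = 0.119647 + 0.000225 + 0.002767 + 0.061554 + 0.001414 + 0.090481 = 0.276088
O = 0.130858 / √(0.239190 × 0.276088) = 0.130858 / 0.2569776 = 0.5092
O = 0.5092 < 0.6 → No.

No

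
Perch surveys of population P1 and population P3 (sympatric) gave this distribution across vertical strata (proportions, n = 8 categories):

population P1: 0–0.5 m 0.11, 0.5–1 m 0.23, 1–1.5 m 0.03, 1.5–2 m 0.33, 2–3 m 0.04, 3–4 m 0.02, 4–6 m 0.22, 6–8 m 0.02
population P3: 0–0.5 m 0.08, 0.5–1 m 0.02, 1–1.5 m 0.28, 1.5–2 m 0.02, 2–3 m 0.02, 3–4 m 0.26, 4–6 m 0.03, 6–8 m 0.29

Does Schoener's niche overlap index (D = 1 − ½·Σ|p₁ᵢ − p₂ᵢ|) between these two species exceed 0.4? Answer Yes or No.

Σ|p₁ᵢ − p₂ᵢ| = 0.03 + 0.21 + 0.25 + 0.31 + 0.02 + 0.24 + 0.19 + 0.27 = 1.52
D = 1 − ½ × 1.52 = 1 − 0.760 = 0.2400
D = 0.2400 < 0.4 → No.

No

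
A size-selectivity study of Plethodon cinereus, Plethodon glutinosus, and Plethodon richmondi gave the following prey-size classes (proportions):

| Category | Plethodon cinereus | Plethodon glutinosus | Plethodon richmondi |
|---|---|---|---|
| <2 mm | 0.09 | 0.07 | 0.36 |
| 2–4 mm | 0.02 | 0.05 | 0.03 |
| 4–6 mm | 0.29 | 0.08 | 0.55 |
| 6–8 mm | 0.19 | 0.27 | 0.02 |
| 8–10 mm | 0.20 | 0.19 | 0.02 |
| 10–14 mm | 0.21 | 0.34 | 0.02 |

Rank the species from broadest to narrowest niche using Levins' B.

Plethodon cinereus > Plethodon glutinosus > Plethodon richmondi

Σp_cineᵢ² = 0.09² + 0.02² + 0.29² + 0.19² + 0.20² + 0.21² = 0.0081 + 0.0004 + 0.0841 + 0.0361 + 0.0400 + 0.0441 = 0.2128
B_cine = 1 / 0.2128 = 4.6992
Σp_glutᵢ² = 0.07² + 0.05² + 0.08² + 0.27² + 0.19² + 0.34² = 0.0049 + 0.0025 + 0.0064 + 0.0729 + 0.0361 + 0.1156 = 0.2384
B_glut = 1 / 0.2384 = 4.1946
Σp_richᵢ² = 0.36² + 0.03² + 0.55² + 0.02² + 0.02² + 0.02² = 0.1296 + 0.0009 + 0.3025 + 0.0004 + 0.0004 + 0.0004 = 0.4342
B_rich = 1 / 0.4342 = 2.3031
Ranking by B (broadest → narrowest): Plethodon cinereus (4.70) > Plethodon glutinosus (4.19) > Plethodon richmondi (2.30)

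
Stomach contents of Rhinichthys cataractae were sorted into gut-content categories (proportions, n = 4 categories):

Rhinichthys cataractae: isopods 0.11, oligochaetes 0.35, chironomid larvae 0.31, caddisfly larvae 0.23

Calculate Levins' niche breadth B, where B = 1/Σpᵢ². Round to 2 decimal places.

Σpᵢ² = 0.11² + 0.35² + 0.31² + 0.23² = 0.0121 + 0.1225 + 0.0961 + 0.0529 = 0.2836
B = 1 / 0.2836 = 3.5261

3.53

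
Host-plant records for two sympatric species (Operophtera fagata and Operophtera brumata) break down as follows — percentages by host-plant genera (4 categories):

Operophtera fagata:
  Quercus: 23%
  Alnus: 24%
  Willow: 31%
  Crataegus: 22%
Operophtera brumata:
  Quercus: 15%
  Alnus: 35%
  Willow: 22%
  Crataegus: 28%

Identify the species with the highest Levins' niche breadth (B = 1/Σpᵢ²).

Convert percentages to proportions (divide by 100).
Σp_fagaᵢ² = 0.23² + 0.24² + 0.31² + 0.22² = 0.0529 + 0.0576 + 0.0961 + 0.0484 = 0.2550
B_faga = 1 / 0.2550 = 3.9216
Σp_brumᵢ² = 0.15² + 0.35² + 0.22² + 0.28² = 0.0225 + 0.1225 + 0.0484 + 0.0784 = 0.2718
B_brum = 1 / 0.2718 = 3.6792
Highest B → broadest niche (most generalist): Operophtera fagata (B = 3.92).

Operophtera fagata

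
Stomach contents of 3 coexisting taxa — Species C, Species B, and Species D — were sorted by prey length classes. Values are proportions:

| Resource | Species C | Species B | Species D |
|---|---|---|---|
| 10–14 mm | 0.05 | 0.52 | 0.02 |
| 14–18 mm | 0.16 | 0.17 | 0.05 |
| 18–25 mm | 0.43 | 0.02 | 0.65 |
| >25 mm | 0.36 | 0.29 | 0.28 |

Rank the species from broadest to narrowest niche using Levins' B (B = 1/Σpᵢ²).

Species C > Species B > Species D

Σp_Cᵢ² = 0.05² + 0.16² + 0.43² + 0.36² = 0.0025 + 0.0256 + 0.1849 + 0.1296 = 0.3426
B_C = 1 / 0.3426 = 2.9189
Σp_Bᵢ² = 0.52² + 0.17² + 0.02² + 0.29² = 0.2704 + 0.0289 + 0.0004 + 0.0841 = 0.3838
B_B = 1 / 0.3838 = 2.6055
Σp_Dᵢ² = 0.02² + 0.05² + 0.65² + 0.28² = 0.0004 + 0.0025 + 0.4225 + 0.0784 = 0.5038
B_D = 1 / 0.5038 = 1.9849
Ranking by B (broadest → narrowest): Species C (2.92) > Species B (2.61) > Species D (1.98)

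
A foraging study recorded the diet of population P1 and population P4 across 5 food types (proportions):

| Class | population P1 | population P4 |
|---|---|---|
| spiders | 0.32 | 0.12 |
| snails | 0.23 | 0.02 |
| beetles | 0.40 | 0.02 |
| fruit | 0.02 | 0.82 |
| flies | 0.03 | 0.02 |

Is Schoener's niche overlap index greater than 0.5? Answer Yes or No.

No

Σ|p₁ᵢ − p₂ᵢ| = 0.20 + 0.21 + 0.38 + 0.80 + 0.01 = 1.60
D = 1 − ½ × 1.60 = 1 − 0.800 = 0.2000
D = 0.2000 < 0.5 → No.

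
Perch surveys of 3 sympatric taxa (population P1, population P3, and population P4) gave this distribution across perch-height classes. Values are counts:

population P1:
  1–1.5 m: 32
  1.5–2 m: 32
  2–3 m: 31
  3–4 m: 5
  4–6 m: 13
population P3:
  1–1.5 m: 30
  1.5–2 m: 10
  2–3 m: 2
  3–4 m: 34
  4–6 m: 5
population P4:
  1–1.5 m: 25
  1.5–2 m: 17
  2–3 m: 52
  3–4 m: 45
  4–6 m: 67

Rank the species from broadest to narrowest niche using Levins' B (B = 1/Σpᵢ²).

population P4 > population P1 > population P3

Proportions for population P1 (n=113): 32/113=0.2832, 32/113=0.2832, 31/113=0.2743, 5/113=0.0442, 13/113=0.1150
Proportions for population P3 (n=81): 30/81=0.3704, 10/81=0.1235, 2/81=0.0247, 34/81=0.4198, 5/81=0.0617
Proportions for population P4 (n=206): 25/206=0.1214, 17/206=0.0825, 52/206=0.2524, 45/206=0.2184, 67/206=0.3252
Σp_P1ᵢ² = 0.2832² + 0.2832² + 0.2743² + 0.0442² + 0.1150² = 0.080202 + 0.080202 + 0.075240 + 0.001954 + 0.013225 = 0.250823
B_P1 = 1 / 0.250823 = 3.9869
Σp_P3ᵢ² = 0.3704² + 0.1235² + 0.0247² + 0.4198² + 0.0617² = 0.137196 + 0.015252 + 0.000610 + 0.176232 + 0.003807 = 0.333097
B_P3 = 1 / 0.333097 = 3.0021
Σp_P4ᵢ² = 0.1214² + 0.0825² + 0.2524² + 0.2184² + 0.3252² = 0.014738 + 0.006806 + 0.063706 + 0.047699 + 0.105755 = 0.238704
B_P4 = 1 / 0.238704 = 4.1893
Ranking by B (broadest → narrowest): population P4 (4.19) > population P1 (3.99) > population P3 (3.00)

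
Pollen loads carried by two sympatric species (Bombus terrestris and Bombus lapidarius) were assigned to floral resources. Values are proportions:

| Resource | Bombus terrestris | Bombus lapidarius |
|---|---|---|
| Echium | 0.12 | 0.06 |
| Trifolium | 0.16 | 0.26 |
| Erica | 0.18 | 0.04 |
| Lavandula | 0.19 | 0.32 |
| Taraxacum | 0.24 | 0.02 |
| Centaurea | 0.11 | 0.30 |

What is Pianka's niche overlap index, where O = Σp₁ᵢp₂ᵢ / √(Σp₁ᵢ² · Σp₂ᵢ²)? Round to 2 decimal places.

Σ p₁ᵢp₂ᵢ = 0.0072 + 0.0416 + 0.0072 + 0.0608 + 0.0048 + 0.0330 = 0.1546
Σp_1ᵢ² = 0.12² + 0.16² + 0.18² + 0.19² + 0.24² + 0.11² = 0.0144 + 0.0256 + 0.0324 + 0.0361 + 0.0576 + 0.0121 = 0.1782
Σp_2ᵢ² = 0.06² + 0.26² + 0.04² + 0.32² + 0.02² + 0.30² = 0.0036 + 0.0676 + 0.0016 + 0.1024 + 0.0004 + 0.0900 = 0.2656
O = 0.1546 / √(0.1782 × 0.2656) = 0.1546 / 0.21755 = 0.7106

0.71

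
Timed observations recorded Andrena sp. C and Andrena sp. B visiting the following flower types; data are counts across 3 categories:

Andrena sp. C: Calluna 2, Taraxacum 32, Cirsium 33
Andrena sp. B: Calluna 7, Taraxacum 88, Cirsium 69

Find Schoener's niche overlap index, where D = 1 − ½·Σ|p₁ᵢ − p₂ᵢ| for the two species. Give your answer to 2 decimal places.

0.93

Proportions for Andrena sp. C (n=67): 2/67=0.0299, 32/67=0.4776, 33/67=0.4925
Proportions for Andrena sp. B (n=164): 7/164=0.0427, 88/164=0.5366, 69/164=0.4207
Σ|p₁ᵢ − p₂ᵢ| = 0.0128 + 0.0590 + 0.0718 = 0.1436
D = 1 − ½ × 0.1436 = 1 − 0.07180 = 0.92820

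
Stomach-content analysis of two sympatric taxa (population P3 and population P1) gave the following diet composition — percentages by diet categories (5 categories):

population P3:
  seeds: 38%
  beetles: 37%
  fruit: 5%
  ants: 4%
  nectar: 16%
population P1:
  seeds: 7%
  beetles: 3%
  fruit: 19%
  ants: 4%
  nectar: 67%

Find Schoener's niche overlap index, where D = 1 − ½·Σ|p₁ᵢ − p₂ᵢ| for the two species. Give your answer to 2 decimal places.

Convert percentages to proportions (divide by 100).
Σ|p₁ᵢ − p₂ᵢ| = 0.31 + 0.34 + 0.14 + 0.00 + 0.51 = 1.30
D = 1 − ½ × 1.30 = 1 − 0.650 = 0.3500

0.35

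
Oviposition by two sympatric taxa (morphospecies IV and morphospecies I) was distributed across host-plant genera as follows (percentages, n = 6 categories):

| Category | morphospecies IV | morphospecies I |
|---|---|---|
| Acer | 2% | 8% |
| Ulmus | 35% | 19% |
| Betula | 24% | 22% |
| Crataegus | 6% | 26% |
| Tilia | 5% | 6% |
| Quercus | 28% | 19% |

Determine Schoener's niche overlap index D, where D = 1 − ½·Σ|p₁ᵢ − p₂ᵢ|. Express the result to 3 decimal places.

0.730

Convert percentages to proportions (divide by 100).
Σ|p₁ᵢ − p₂ᵢ| = 0.06 + 0.16 + 0.02 + 0.20 + 0.01 + 0.09 = 0.54
D = 1 − ½ × 0.54 = 1 − 0.270 = 0.73000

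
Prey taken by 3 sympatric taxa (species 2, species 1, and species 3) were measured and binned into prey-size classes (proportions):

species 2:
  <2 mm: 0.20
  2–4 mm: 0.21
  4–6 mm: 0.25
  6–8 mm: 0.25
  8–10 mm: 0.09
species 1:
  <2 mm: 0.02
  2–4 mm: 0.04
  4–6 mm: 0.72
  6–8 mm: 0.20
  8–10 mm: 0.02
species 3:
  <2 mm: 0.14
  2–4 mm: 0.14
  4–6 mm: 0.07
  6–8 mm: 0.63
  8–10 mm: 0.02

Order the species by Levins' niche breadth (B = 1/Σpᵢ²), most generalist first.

species 2 > species 3 > species 1

Σp_2ᵢ² = 0.20² + 0.21² + 0.25² + 0.25² + 0.09² = 0.0400 + 0.0441 + 0.0625 + 0.0625 + 0.0081 = 0.2172
B_2 = 1 / 0.2172 = 4.6041
Σp_1ᵢ² = 0.02² + 0.04² + 0.72² + 0.20² + 0.02² = 0.0004 + 0.0016 + 0.5184 + 0.0400 + 0.0004 = 0.5608
B_1 = 1 / 0.5608 = 1.7832
Σp_3ᵢ² = 0.14² + 0.14² + 0.07² + 0.63² + 0.02² = 0.0196 + 0.0196 + 0.0049 + 0.3969 + 0.0004 = 0.4414
B_3 = 1 / 0.4414 = 2.2655
Ranking by B (broadest → narrowest): species 2 (4.60) > species 3 (2.27) > species 1 (1.78)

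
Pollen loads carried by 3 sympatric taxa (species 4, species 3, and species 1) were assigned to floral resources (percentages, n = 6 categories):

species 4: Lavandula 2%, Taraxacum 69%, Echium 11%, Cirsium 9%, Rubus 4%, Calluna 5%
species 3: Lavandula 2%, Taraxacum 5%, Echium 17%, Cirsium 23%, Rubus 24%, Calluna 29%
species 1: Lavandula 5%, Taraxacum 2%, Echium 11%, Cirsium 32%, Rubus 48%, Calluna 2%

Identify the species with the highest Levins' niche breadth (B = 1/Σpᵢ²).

Convert percentages to proportions (divide by 100).
Σp_4ᵢ² = 0.02² + 0.69² + 0.11² + 0.09² + 0.04² + 0.05² = 0.0004 + 0.4761 + 0.0121 + 0.0081 + 0.0016 + 0.0025 = 0.5008
B_4 = 1 / 0.5008 = 1.9968
Σp_3ᵢ² = 0.02² + 0.05² + 0.17² + 0.23² + 0.24² + 0.29² = 0.0004 + 0.0025 + 0.0289 + 0.0529 + 0.0576 + 0.0841 = 0.2264
B_3 = 1 / 0.2264 = 4.4170
Σp_1ᵢ² = 0.05² + 0.02² + 0.11² + 0.32² + 0.48² + 0.02² = 0.0025 + 0.0004 + 0.0121 + 0.1024 + 0.2304 + 0.0004 = 0.3482
B_1 = 1 / 0.3482 = 2.8719
Highest B → broadest niche (most generalist): species 3 (B = 4.42).

species 3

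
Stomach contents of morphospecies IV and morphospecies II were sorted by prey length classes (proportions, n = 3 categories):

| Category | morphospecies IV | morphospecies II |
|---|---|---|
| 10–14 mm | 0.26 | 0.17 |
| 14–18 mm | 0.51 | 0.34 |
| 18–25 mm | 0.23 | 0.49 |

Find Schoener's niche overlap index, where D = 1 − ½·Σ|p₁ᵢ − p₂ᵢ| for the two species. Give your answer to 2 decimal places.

0.74

Σ|p₁ᵢ − p₂ᵢ| = 0.09 + 0.17 + 0.26 = 0.52
D = 1 − ½ × 0.52 = 1 − 0.260 = 0.7400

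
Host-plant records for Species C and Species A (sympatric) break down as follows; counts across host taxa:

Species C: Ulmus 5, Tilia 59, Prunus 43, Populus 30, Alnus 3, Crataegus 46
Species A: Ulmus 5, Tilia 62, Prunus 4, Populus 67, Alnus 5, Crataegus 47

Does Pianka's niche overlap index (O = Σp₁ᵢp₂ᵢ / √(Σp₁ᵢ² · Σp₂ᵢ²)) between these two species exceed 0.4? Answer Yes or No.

Yes

Proportions for Species C (n=186): 5/186=0.0269, 59/186=0.3172, 43/186=0.2312, 30/186=0.1613, 3/186=0.0161, 46/186=0.2473
Proportions for Species A (n=190): 5/190=0.0263, 62/190=0.3263, 4/190=0.0211, 67/190=0.3526, 5/190=0.0263, 47/190=0.2474
Σ p₁ᵢp₂ᵢ = 0.000707 + 0.103502 + 0.004878 + 0.056874 + 0.000423 + 0.061182 = 0.227566
Σp_1ᵢ² = 0.0269² + 0.3172² + 0.2312² + 0.1613² + 0.0161² + 0.2473² = 0.000724 + 0.100616 + 0.053453 + 0.026018 + 0.000259 + 0.061157 = 0.242227
Σp_2ᵢ² = 0.0263² + 0.3263² + 0.0211² + 0.3526² + 0.0263² + 0.2474² = 0.000692 + 0.106472 + 0.000445 + 0.124327 + 0.000692 + 0.061207 = 0.293835
O = 0.227566 / √(0.242227 × 0.293835) = 0.227566 / 0.2667860 = 0.8530
O = 0.8530 > 0.4 → Yes.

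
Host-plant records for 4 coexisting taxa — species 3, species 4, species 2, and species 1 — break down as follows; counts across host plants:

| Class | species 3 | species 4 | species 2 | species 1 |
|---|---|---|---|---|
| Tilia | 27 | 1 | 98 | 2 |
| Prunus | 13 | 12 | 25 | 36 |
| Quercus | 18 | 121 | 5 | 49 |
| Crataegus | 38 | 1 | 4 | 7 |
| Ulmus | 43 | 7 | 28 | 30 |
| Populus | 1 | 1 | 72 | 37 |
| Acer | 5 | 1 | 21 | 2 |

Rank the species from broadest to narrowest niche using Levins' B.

Proportions for species 3 (n=145): 27/145=0.1862, 13/145=0.0897, 18/145=0.1241, 38/145=0.2621, 43/145=0.2966, 1/145=0.0069, 5/145=0.0345
Proportions for species 4 (n=144): 1/144=0.0069, 12/144=0.0833, 121/144=0.8403, 1/144=0.0069, 7/144=0.0486, 1/144=0.0069, 1/144=0.0069
Proportions for species 2 (n=253): 98/253=0.3874, 25/253=0.0988, 5/253=0.0198, 4/253=0.0158, 28/253=0.1107, 72/253=0.2846, 21/253=0.0830
Proportions for species 1 (n=163): 2/163=0.0123, 36/163=0.2209, 49/163=0.3006, 7/163=0.0429, 30/163=0.1840, 37/163=0.2270, 2/163=0.0123
Σp_3ᵢ² = 0.1862² + 0.0897² + 0.1241² + 0.2621² + 0.2966² + 0.0069² + 0.0345² = 0.034670 + 0.008046 + 0.015401 + 0.068696 + 0.087972 + 0.000048 + 0.001190 = 0.216023
B_3 = 1 / 0.216023 = 4.6291
Σp_4ᵢ² = 0.0069² + 0.0833² + 0.8403² + 0.0069² + 0.0486² + 0.0069² + 0.0069² = 0.000048 + 0.006939 + 0.706104 + 0.000048 + 0.002362 + 0.000048 + 0.000048 = 0.715597
B_4 = 1 / 0.715597 = 1.3974
Σp_2ᵢ² = 0.3874² + 0.0988² + 0.0198² + 0.0158² + 0.1107² + 0.2846² + 0.0830² = 0.150079 + 0.009761 + 0.000392 + 0.000250 + 0.012254 + 0.080997 + 0.006889 = 0.260622
B_2 = 1 / 0.260622 = 3.8370
Σp_1ᵢ² = 0.0123² + 0.2209² + 0.3006² + 0.0429² + 0.1840² + 0.2270² + 0.0123² = 0.000151 + 0.048797 + 0.090360 + 0.001840 + 0.033856 + 0.051529 + 0.000151 = 0.226684
B_1 = 1 / 0.226684 = 4.4114
Ranking by B (broadest → narrowest): species 3 (4.63) > species 1 (4.41) > species 2 (3.84) > species 4 (1.40)

species 3 > species 1 > species 2 > species 4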